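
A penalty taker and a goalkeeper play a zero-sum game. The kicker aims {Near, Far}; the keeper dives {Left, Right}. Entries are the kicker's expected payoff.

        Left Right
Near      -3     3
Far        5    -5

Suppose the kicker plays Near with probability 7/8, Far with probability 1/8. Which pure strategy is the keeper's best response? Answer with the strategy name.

If the keeper plays Left, the kicker's expected payoff is (7/8)·(-3) + (1/8)·5 = -2.
If the keeper plays Right, the kicker's expected payoff is (7/8)·3 + (1/8)·(-5) = 2.
The keeper minimizes the kicker's payoff; the smallest is -2, so the best response is Left.

Left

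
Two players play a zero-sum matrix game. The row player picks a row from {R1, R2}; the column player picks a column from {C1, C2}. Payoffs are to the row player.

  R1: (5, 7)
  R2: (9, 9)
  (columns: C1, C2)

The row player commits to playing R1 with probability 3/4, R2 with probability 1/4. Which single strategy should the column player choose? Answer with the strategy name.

C1

If the column player plays C1, the row player's expected payoff is (3/4)·5 + (1/4)·9 = 6.
If the column player plays C2, the row player's expected payoff is (3/4)·7 + (1/4)·9 = 15/2.
The column player minimizes the row player's payoff; the smallest is 6, so the best response is C1.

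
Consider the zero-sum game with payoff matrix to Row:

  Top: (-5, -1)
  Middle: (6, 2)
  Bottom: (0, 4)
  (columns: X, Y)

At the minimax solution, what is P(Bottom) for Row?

Row minima: Top → -5, Middle → 2, Bottom → 0; maximin = 2.
Column maxima: X → 6, Y → 4; minimax = 4.
2 ≠ 4, so there is no saddle point; optimal play is mixed.
Top is strictly dominated by Middle, so Row never plays it.
On the remaining 2×2 (Middle, Bottom vs X, Y):
Let Row play Middle with probability p. Expected payoff against X: 6p + 0(1−p) = 6p; against Y: 2p + 4(1−p) = −2p + 4.
Setting these equal: 6p = −2p + 4 ⇒ 8p = 4 ⇒ p = 1/2, and the value is (6)·(1/2) = 3.
For Column: with q = P(X), equating Middle's and Bottom's payoffs gives 4q + 2 = −4q + 4 ⇒ q = 1/4.

1/2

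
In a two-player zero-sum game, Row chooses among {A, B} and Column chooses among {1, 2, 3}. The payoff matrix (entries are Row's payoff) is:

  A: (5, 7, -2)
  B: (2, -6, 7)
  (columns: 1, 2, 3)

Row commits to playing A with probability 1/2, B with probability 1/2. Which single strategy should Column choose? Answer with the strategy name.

If Column plays 1, Row's expected payoff is (1/2)·5 + (1/2)·2 = 7/2.
If Column plays 2, Row's expected payoff is (1/2)·7 + (1/2)·(-6) = 1/2.
If Column plays 3, Row's expected payoff is (1/2)·(-2) + (1/2)·7 = 5/2.
Column minimizes Row's payoff; the smallest is 1/2, so the best response is 2.

2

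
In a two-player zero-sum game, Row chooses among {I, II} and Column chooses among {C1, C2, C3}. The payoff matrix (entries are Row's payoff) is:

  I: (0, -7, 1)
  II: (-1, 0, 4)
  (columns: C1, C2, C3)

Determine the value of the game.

-7/8

Row minima: I → -7, II → -1; maximin = -1.
Column maxima: C1 → 0, C2 → 0, C3 → 4; minimax = 0.
-1 ≠ 0, so there is no saddle point; optimal play is mixed.
C3 is strictly dominated by C1 (it gives Row strictly more in every row), so Column never plays it.
On the remaining 2×2 (I, II vs C1, C2):
Let Row play I with probability p. Expected payoff against C1: 0p + (-1)(1−p) = p − 1; against C2: (-7)p + 0(1−p) = −7p.
Setting these equal: p − 1 = −7p ⇒ 8p = 1 ⇒ p = 1/8, and the value is (1)·(1/8) − 1 = -7/8.
For Column: with q = P(C1), equating I's and II's payoffs gives 7q − 7 = −q ⇒ q = 7/8.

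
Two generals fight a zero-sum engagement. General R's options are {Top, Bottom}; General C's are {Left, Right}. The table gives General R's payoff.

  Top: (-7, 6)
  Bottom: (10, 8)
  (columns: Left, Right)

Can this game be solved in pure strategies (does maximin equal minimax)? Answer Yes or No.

Row minima: Top → -7, Bottom → 8; maximin = 8.
Column maxima: Left → 10, Right → 8; minimax = 8.
maximin = minimax = 8, so a saddle point exists.

Yes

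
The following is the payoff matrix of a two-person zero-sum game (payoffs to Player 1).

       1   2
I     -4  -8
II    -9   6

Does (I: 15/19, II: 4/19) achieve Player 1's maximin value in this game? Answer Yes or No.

Against 1 this mix gives (15/19)·(-4) + (4/19)·(-9) = -96/19.
Against 2 this mix gives (15/19)·(-8) + (4/19)·6 = -96/19.
All of Player 2's active replies (1, 2) yield -96/19, and no column does worse for Player 1. The mix makes Player 2 indifferent and guarantees -96/19, so it is optimal.

Yes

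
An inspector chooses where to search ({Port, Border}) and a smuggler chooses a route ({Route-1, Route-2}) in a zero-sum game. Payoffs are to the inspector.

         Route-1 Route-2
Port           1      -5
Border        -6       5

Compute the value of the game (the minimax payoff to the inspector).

-25/17

Row minima: Port → -5, Border → -6; maximin = -5.
Column maxima: Route-1 → 1, Route-2 → 5; minimax = 1.
-5 ≠ 1, so there is no saddle point; optimal play is mixed.
Let the inspector play Port with probability p. Expected payoff against Route-1: 1p + (-6)(1−p) = 7p − 6; against Route-2: (-5)p + 5(1−p) = −10p + 5.
Setting these equal: 7p − 6 = −10p + 5 ⇒ 17p = 11 ⇒ p = 11/17, and the value is (7)·(11/17) − 6 = -25/17.
For the smuggler: with q = P(Route-1), equating Port's and Border's payoffs gives 6q − 5 = −11q + 5 ⇒ q = 10/17.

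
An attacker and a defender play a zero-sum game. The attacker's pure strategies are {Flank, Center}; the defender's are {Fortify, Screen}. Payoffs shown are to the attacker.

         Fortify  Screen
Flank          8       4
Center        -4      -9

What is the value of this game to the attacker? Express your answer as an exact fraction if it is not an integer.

4

Row minima: Flank → 4, Center → -9; maximin = 4.
Column maxima: Fortify → 8, Screen → 4; minimax = 4.
Since maximin = minimax = 4, there is a saddle point and the value is 4.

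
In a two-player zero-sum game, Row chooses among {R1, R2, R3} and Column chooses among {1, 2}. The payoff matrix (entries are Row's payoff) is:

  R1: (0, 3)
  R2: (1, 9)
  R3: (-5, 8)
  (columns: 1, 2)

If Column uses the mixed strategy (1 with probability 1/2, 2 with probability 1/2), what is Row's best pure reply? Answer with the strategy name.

Expected payoff of R1: (1/2)·0 + (1/2)·3 = 3/2.
Expected payoff of R2: (1/2)·1 + (1/2)·9 = 5.
Expected payoff of R3: (1/2)·(-5) + (1/2)·8 = 3/2.
The largest is 5, so Row's best response is R2.

R2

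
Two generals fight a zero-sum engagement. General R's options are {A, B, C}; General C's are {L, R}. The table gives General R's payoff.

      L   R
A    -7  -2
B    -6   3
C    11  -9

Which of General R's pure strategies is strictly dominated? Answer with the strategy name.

A

B gives a strictly higher payoff than A against every column: -6 > -7, 3 > -2.
So A is strictly dominated and General R never plays it.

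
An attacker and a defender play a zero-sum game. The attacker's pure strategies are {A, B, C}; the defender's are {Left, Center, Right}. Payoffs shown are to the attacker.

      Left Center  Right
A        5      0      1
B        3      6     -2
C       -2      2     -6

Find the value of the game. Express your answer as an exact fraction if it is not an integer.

Row minima: A → 0, B → -2, C → -6; maximin = 0.
Column maxima: Left → 5, Center → 6, Right → 1; minimax = 1.
0 ≠ 1, so there is no saddle point; optimal play is mixed.
C is strictly dominated by B, so the attacker never plays it.
Left is strictly dominated by Right (it gives the attacker strictly more in every row), so the defender never plays it.
On the remaining 2×2 (A, B vs Center, Right):
Let the attacker play A with probability p. Expected payoff against Center: 0p + 6(1−p) = −6p + 6; against Right: 1p + (-2)(1−p) = 3p − 2.
Setting these equal: −6p + 6 = 3p − 2 ⇒ −9p = -8 ⇒ p = 8/9, and the value is (-6)·(8/9) + 6 = 2/3.
For the defender: with q = P(Center), equating A's and B's payoffs gives −q + 1 = 8q − 2 ⇒ q = 1/3.

2/3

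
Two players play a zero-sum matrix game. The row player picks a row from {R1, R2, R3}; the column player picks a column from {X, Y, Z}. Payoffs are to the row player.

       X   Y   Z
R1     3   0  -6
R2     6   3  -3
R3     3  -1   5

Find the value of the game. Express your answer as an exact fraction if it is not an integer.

1

Row minima: R1 → -6, R2 → -3, R3 → -1; maximin = -1.
Column maxima: X → 6, Y → 3, Z → 5; minimax = 3.
-1 ≠ 3, so there is no saddle point; optimal play is mixed.
R1 is strictly dominated by R2, so the row player never plays it.
X is strictly dominated by Y (it gives the row player strictly more in every row), so the column player never plays it.
On the remaining 2×2 (R2, R3 vs Y, Z):
Let the row player play R2 with probability p. Expected payoff against Y: 3p + (-1)(1−p) = 4p − 1; against Z: (-3)p + 5(1−p) = −8p + 5.
Setting these equal: 4p − 1 = −8p + 5 ⇒ 12p = 6 ⇒ p = 1/2, and the value is (4)·(1/2) − 1 = 1.
For the column player: with q = P(Y), equating R2's and R3's payoffs gives 6q − 3 = −6q + 5 ⇒ q = 2/3.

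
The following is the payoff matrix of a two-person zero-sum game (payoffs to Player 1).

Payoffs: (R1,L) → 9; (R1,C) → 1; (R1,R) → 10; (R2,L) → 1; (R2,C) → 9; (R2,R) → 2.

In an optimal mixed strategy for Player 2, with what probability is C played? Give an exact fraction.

1/2

Row minima: R1 → 1, R2 → 1; maximin = 1.
Column maxima: L → 9, C → 9, R → 10; minimax = 9.
1 ≠ 9, so there is no saddle point; optimal play is mixed.
R is strictly dominated by L (it gives Player 1 strictly more in every row), so Player 2 never plays it.
On the remaining 2×2 (R1, R2 vs L, C):
Let Player 1 play R1 with probability p. Expected payoff against L: 9p + 1(1−p) = 8p + 1; against C: 1p + 9(1−p) = −8p + 9.
Setting these equal: 8p + 1 = −8p + 9 ⇒ 16p = 8 ⇒ p = 1/2, and the value is (8)·(1/2) + 1 = 5.
For Player 2: with q = P(L), equating R1's and R2's payoffs gives 8q + 1 = −8q + 9 ⇒ q = 1/2.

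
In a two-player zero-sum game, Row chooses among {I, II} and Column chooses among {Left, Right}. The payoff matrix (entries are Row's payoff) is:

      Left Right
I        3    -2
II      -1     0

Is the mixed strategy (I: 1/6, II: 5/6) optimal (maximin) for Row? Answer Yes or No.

Yes

Against Left this mix gives (1/6)·3 + (5/6)·(-1) = -1/3.
Against Right this mix gives (1/6)·(-2) + (5/6)·0 = -1/3.
All of Column's active replies (Left, Right) yield -1/3, and no column does worse for Row. The mix makes Column indifferent and guarantees -1/3, so it is optimal.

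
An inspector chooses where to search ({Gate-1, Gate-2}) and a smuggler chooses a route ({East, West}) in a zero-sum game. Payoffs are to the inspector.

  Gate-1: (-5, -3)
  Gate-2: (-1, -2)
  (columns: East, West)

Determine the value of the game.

Row minima: Gate-1 → -5, Gate-2 → -2; maximin = -2.
Column maxima: East → -1, West → -2; minimax = -2.
Since maximin = minimax = -2, there is a saddle point and the value is -2.

-2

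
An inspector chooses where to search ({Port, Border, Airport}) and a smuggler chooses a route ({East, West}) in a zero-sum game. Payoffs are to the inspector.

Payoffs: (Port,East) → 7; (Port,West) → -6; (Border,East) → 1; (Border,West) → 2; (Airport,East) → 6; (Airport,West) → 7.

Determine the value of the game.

85/14

Row minima: Port → -6, Border → 1, Airport → 6; maximin = 6.
Column maxima: East → 7, West → 7; minimax = 7.
6 ≠ 7, so there is no saddle point; optimal play is mixed.
Border is strictly dominated by Airport, so the inspector never plays it.
On the remaining 2×2 (Port, Airport vs East, West):
Let the inspector play Port with probability p. Expected payoff against East: 7p + 6(1−p) = p + 6; against West: (-6)p + 7(1−p) = −13p + 7.
Setting these equal: p + 6 = −13p + 7 ⇒ 14p = 1 ⇒ p = 1/14, and the value is (1)·(1/14) + 6 = 85/14.
For the smuggler: with q = P(East), equating Port's and Airport's payoffs gives 13q − 6 = −q + 7 ⇒ q = 13/14.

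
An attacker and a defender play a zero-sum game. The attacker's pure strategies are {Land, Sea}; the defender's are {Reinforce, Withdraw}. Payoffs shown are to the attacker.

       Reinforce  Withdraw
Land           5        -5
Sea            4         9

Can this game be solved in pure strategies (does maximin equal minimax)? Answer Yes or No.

Row minima: Land → -5, Sea → 4; maximin = 4.
Column maxima: Reinforce → 5, Withdraw → 9; minimax = 5.
4 ≠ 5, so no pure-strategy equilibrium exists.

No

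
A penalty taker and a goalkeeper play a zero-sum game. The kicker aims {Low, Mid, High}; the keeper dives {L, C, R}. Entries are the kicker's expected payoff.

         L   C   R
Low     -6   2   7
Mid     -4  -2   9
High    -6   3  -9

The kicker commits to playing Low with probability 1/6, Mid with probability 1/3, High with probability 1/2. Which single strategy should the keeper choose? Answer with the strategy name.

L

If the keeper plays L, the kicker's expected payoff is (1/6)·(-6) + (1/3)·(-4) + (1/2)·(-6) = -16/3.
If the keeper plays C, the kicker's expected payoff is (1/6)·2 + (1/3)·(-2) + (1/2)·3 = 7/6.
If the keeper plays R, the kicker's expected payoff is (1/6)·7 + (1/3)·9 + (1/2)·(-9) = -1/3.
The keeper minimizes the kicker's payoff; the smallest is -16/3, so the best response is L.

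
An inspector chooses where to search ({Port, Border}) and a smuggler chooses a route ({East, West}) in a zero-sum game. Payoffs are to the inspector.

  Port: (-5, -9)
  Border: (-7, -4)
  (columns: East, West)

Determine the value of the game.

-43/7

Row minima: Port → -9, Border → -7; maximin = -7.
Column maxima: East → -5, West → -4; minimax = -5.
-7 ≠ -5, so there is no saddle point; optimal play is mixed.
Let the inspector play Port with probability p. Expected payoff against East: (-5)p + (-7)(1−p) = 2p − 7; against West: (-9)p + (-4)(1−p) = −5p − 4.
Setting these equal: 2p − 7 = −5p − 4 ⇒ 7p = 3 ⇒ p = 3/7, and the value is (2)·(3/7) − 7 = -43/7.
For the smuggler: with q = P(East), equating Port's and Border's payoffs gives 4q − 9 = −3q − 4 ⇒ q = 5/7.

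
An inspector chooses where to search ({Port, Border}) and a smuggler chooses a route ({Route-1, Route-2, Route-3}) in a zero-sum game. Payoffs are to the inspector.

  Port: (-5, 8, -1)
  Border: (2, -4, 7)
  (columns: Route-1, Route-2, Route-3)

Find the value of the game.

-4/19

Row minima: Port → -5, Border → -4; maximin = -4.
Column maxima: Route-1 → 2, Route-2 → 8, Route-3 → 7; minimax = 2.
-4 ≠ 2, so there is no saddle point; optimal play is mixed.
Route-3 is strictly dominated by Route-1 (it gives the inspector strictly more in every row), so the smuggler never plays it.
On the remaining 2×2 (Port, Border vs Route-1, Route-2):
Let the inspector play Port with probability p. Expected payoff against Route-1: (-5)p + 2(1−p) = −7p + 2; against Route-2: 8p + (-4)(1−p) = 12p − 4.
Setting these equal: −7p + 2 = 12p − 4 ⇒ −19p = -6 ⇒ p = 6/19, and the value is (-7)·(6/19) + 2 = -4/19.
For the smuggler: with q = P(Route-1), equating Port's and Border's payoffs gives −13q + 8 = 6q − 4 ⇒ q = 12/19.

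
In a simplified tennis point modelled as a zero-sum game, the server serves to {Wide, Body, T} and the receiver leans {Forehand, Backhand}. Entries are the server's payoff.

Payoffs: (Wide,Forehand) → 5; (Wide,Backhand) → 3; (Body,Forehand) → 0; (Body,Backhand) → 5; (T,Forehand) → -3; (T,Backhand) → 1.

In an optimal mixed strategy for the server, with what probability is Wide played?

Row minima: Wide → 3, Body → 0, T → -3; maximin = 3.
Column maxima: Forehand → 5, Backhand → 5; minimax = 5.
3 ≠ 5, so there is no saddle point; optimal play is mixed.
T is strictly dominated by Wide, so the server never plays it.
On the remaining 2×2 (Wide, Body vs Forehand, Backhand):
Let the server play Wide with probability p. Expected payoff against Forehand: 5p + 0(1−p) = 5p; against Backhand: 3p + 5(1−p) = −2p + 5.
Setting these equal: 5p = −2p + 5 ⇒ 7p = 5 ⇒ p = 5/7, and the value is (5)·(5/7) = 25/7.
For the receiver: with q = P(Forehand), equating Wide's and Body's payoffs gives 2q + 3 = −5q + 5 ⇒ q = 2/7.

5/7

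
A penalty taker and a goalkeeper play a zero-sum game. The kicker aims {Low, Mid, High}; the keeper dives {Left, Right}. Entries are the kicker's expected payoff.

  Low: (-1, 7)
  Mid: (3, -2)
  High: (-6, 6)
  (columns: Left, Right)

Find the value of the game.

Row minima: Low → -1, Mid → -2, High → -6; maximin = -1.
Column maxima: Left → 3, Right → 7; minimax = 3.
-1 ≠ 3, so there is no saddle point; optimal play is mixed.
High is strictly dominated by Low, so the kicker never plays it.
On the remaining 2×2 (Low, Mid vs Left, Right):
Let the kicker play Low with probability p. Expected payoff against Left: (-1)p + 3(1−p) = −4p + 3; against Right: 7p + (-2)(1−p) = 9p − 2.
Setting these equal: −4p + 3 = 9p − 2 ⇒ −13p = -5 ⇒ p = 5/13, and the value is (-4)·(5/13) + 3 = 19/13.
For the keeper: with q = P(Left), equating Low's and Mid's payoffs gives −8q + 7 = 5q − 2 ⇒ q = 9/13.

19/13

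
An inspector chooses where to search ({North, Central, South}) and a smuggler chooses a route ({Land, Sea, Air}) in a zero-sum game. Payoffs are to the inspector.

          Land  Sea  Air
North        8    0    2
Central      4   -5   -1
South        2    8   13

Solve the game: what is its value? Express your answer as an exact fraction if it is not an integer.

32/7

Row minima: North → 0, Central → -5, South → 2; maximin = 2.
Column maxima: Land → 8, Sea → 8, Air → 13; minimax = 8.
2 ≠ 8, so there is no saddle point; optimal play is mixed.
Central is strictly dominated by North, so the inspector never plays it.
Air is strictly dominated by Sea (it gives the inspector strictly more in every row), so the smuggler never plays it.
On the remaining 2×2 (North, South vs Land, Sea):
Let the inspector play North with probability p. Expected payoff against Land: 8p + 2(1−p) = 6p + 2; against Sea: 0p + 8(1−p) = −8p + 8.
Setting these equal: 6p + 2 = −8p + 8 ⇒ 14p = 6 ⇒ p = 3/7, and the value is (6)·(3/7) + 2 = 32/7.
For the smuggler: with q = P(Land), equating North's and South's payoffs gives 8q = −6q + 8 ⇒ q = 4/7.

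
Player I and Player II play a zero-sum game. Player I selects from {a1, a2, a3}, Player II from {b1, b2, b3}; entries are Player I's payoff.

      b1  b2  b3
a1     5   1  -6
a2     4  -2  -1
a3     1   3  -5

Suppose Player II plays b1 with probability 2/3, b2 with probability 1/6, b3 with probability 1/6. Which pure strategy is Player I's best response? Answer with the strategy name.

a1

Expected payoff of a1: (2/3)·5 + (1/6)·1 + (1/6)·(-6) = 5/2.
Expected payoff of a2: (2/3)·4 + (1/6)·(-2) + (1/6)·(-1) = 13/6.
Expected payoff of a3: (2/3)·1 + (1/6)·3 + (1/6)·(-5) = 1/3.
The largest is 5/2, so Player I's best response is a1.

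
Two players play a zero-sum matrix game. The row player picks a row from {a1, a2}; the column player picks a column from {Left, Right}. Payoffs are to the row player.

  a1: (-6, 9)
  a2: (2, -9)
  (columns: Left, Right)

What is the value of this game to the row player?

-18/13

Row minima: a1 → -6, a2 → -9; maximin = -6.
Column maxima: Left → 2, Right → 9; minimax = 2.
-6 ≠ 2, so there is no saddle point; optimal play is mixed.
Let the row player play a1 with probability p. Expected payoff against Left: (-6)p + 2(1−p) = −8p + 2; against Right: 9p + (-9)(1−p) = 18p − 9.
Setting these equal: −8p + 2 = 18p − 9 ⇒ −26p = -11 ⇒ p = 11/26, and the value is (-8)·(11/26) + 2 = -18/13.
For the column player: with q = P(Left), equating a1's and a2's payoffs gives −15q + 9 = 11q − 9 ⇒ q = 9/13.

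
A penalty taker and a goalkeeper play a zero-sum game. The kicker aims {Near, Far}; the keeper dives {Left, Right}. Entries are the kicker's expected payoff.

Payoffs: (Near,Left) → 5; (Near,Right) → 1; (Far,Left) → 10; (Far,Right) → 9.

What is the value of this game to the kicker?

9

Row minima: Near → 1, Far → 9; maximin = 9.
Column maxima: Left → 10, Right → 9; minimax = 9.
Since maximin = minimax = 9, there is a saddle point and the value is 9.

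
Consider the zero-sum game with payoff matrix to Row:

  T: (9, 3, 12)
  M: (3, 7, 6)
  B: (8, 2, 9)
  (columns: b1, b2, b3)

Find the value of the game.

Row minima: T → 3, M → 3, B → 2; maximin = 3.
Column maxima: b1 → 9, b2 → 7, b3 → 12; minimax = 7.
3 ≠ 7, so there is no saddle point; optimal play is mixed.
B is strictly dominated by T, so Row never plays it.
b3 is strictly dominated by b1 (it gives Row strictly more in every row), so Column never plays it.
On the remaining 2×2 (T, M vs b1, b2):
Let Row play T with probability p. Expected payoff against b1: 9p + 3(1−p) = 6p + 3; against b2: 3p + 7(1−p) = −4p + 7.
Setting these equal: 6p + 3 = −4p + 7 ⇒ 10p = 4 ⇒ p = 2/5, and the value is (6)·(2/5) + 3 = 27/5.
For Column: with q = P(b1), equating T's and M's payoffs gives 6q + 3 = −4q + 7 ⇒ q = 2/5.

27/5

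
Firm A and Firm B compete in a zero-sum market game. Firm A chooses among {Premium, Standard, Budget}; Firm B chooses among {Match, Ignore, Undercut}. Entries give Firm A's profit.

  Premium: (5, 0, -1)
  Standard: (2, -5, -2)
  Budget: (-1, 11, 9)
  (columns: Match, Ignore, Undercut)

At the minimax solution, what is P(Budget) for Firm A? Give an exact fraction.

Row minima: Premium → -1, Standard → -5, Budget → -1; maximin = -1.
Column maxima: Match → 5, Ignore → 11, Undercut → 9; minimax = 5.
-1 ≠ 5, so there is no saddle point; optimal play is mixed.
Standard is strictly dominated by Premium, so Firm A never plays it.
With Standard eliminated, Ignore is strictly dominated by Undercut (it gives Firm A strictly more in every remaining row), so Firm B never plays it.
On the remaining 2×2 (Premium, Budget vs Match, Undercut):
Let Firm A play Premium with probability p. Expected payoff against Match: 5p + (-1)(1−p) = 6p − 1; against Undercut: (-1)p + 9(1−p) = −10p + 9.
Setting these equal: 6p − 1 = −10p + 9 ⇒ 16p = 10 ⇒ p = 5/8, and the value is (6)·(5/8) − 1 = 11/4.
For Firm B: with q = P(Match), equating Premium's and Budget's payoffs gives 6q − 1 = −10q + 9 ⇒ q = 5/8.

3/8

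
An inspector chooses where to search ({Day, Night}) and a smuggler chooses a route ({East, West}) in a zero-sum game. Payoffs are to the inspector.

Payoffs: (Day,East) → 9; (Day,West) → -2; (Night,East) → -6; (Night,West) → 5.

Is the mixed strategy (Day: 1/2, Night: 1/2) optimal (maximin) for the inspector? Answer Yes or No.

Against East this mix gives (1/2)·9 + (1/2)·(-6) = 3/2.
Against West this mix gives (1/2)·(-2) + (1/2)·5 = 3/2.
All of the smuggler's active replies (East, West) yield 3/2, and no column does worse for the inspector. The mix makes the smuggler indifferent and guarantees 3/2, so it is optimal.

Yes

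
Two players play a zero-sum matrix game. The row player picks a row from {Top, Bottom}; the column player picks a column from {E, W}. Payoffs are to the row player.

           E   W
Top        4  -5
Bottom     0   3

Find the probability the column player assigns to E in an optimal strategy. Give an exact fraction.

2/3

Row minima: Top → -5, Bottom → 0; maximin = 0.
Column maxima: E → 4, W → 3; minimax = 3.
0 ≠ 3, so there is no saddle point; optimal play is mixed.
Let the row player play Top with probability p. Expected payoff against E: 4p + 0(1−p) = 4p; against W: (-5)p + 3(1−p) = −8p + 3.
Setting these equal: 4p = −8p + 3 ⇒ 12p = 3 ⇒ p = 1/4, and the value is (4)·(1/4) = 1.
For the column player: with q = P(E), equating Top's and Bottom's payoffs gives 9q − 5 = −3q + 3 ⇒ q = 2/3.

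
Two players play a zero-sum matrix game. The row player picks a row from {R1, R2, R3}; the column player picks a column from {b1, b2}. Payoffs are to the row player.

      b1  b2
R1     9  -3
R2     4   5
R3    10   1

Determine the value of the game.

Row minima: R1 → -3, R2 → 4, R3 → 1; maximin = 4.
Column maxima: b1 → 10, b2 → 5; minimax = 5.
4 ≠ 5, so there is no saddle point; optimal play is mixed.
R1 is strictly dominated by R3, so the row player never plays it.
On the remaining 2×2 (R2, R3 vs b1, b2):
Let the row player play R2 with probability p. Expected payoff against b1: 4p + 10(1−p) = −6p + 10; against b2: 5p + 1(1−p) = 4p + 1.
Setting these equal: −6p + 10 = 4p + 1 ⇒ −10p = -9 ⇒ p = 9/10, and the value is (-6)·(9/10) + 10 = 23/5.
For the column player: with q = P(b1), equating R2's and R3's payoffs gives −q + 5 = 9q + 1 ⇒ q = 2/5.

23/5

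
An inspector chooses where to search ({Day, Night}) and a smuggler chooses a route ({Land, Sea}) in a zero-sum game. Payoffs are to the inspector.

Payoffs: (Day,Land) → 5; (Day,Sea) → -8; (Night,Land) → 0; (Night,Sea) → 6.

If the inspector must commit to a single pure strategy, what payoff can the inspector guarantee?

Row minima: Day → -8, Night → 0.
The best of these is 0.

0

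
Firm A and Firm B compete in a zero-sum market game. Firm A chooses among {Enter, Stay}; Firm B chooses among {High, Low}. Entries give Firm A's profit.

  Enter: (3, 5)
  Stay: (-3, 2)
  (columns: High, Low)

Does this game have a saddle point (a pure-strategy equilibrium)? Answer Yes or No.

Yes

Row minima: Enter → 3, Stay → -3; maximin = 3.
Column maxima: High → 3, Low → 5; minimax = 3.
maximin = minimax = 3, so a saddle point exists.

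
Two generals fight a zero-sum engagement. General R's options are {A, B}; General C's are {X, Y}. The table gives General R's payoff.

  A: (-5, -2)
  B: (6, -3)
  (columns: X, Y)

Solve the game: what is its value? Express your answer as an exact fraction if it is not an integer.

Row minima: A → -5, B → -3; maximin = -3.
Column maxima: X → 6, Y → -2; minimax = -2.
-3 ≠ -2, so there is no saddle point; optimal play is mixed.
Let General R play A with probability p. Expected payoff against X: (-5)p + 6(1−p) = −11p + 6; against Y: (-2)p + (-3)(1−p) = p − 3.
Setting these equal: −11p + 6 = p − 3 ⇒ −12p = -9 ⇒ p = 3/4, and the value is (-11)·(3/4) + 6 = -9/4.
For General C: with q = P(X), equating A's and B's payoffs gives −3q − 2 = 9q − 3 ⇒ q = 1/12.

-9/4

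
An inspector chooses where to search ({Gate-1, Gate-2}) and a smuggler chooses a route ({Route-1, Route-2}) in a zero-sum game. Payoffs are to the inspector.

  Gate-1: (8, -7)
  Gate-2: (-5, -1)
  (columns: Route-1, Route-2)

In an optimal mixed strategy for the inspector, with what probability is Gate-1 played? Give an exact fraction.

4/19

Row minima: Gate-1 → -7, Gate-2 → -5; maximin = -5.
Column maxima: Route-1 → 8, Route-2 → -1; minimax = -1.
-5 ≠ -1, so there is no saddle point; optimal play is mixed.
Let the inspector play Gate-1 with probability p. Expected payoff against Route-1: 8p + (-5)(1−p) = 13p − 5; against Route-2: (-7)p + (-1)(1−p) = −6p − 1.
Setting these equal: 13p − 5 = −6p − 1 ⇒ 19p = 4 ⇒ p = 4/19, and the value is (13)·(4/19) − 5 = -43/19.
For the smuggler: with q = P(Route-1), equating Gate-1's and Gate-2's payoffs gives 15q − 7 = −4q − 1 ⇒ q = 6/19.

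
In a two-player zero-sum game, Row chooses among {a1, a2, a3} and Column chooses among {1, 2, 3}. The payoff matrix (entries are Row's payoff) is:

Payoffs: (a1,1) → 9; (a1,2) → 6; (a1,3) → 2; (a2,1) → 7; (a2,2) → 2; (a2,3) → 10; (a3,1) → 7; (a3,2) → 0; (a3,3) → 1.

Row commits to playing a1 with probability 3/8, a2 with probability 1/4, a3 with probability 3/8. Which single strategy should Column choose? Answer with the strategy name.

If Column plays 1, Row's expected payoff is (3/8)·9 + (1/4)·7 + (3/8)·7 = 31/4.
If Column plays 2, Row's expected payoff is (3/8)·6 + (1/4)·2 + (3/8)·0 = 11/4.
If Column plays 3, Row's expected payoff is (3/8)·2 + (1/4)·10 + (3/8)·1 = 29/8.
Column minimizes Row's payoff; the smallest is 11/4, so the best response is 2.

2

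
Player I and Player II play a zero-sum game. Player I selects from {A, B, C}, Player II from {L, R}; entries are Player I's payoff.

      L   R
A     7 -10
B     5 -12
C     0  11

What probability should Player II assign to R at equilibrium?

Row minima: A → -10, B → -12, C → 0; maximin = 0.
Column maxima: L → 7, R → 11; minimax = 7.
0 ≠ 7, so there is no saddle point; optimal play is mixed.
B is strictly dominated by A, so Player I never plays it.
On the remaining 2×2 (A, C vs L, R):
Let Player I play A with probability p. Expected payoff against L: 7p + 0(1−p) = 7p; against R: (-10)p + 11(1−p) = −21p + 11.
Setting these equal: 7p = −21p + 11 ⇒ 28p = 11 ⇒ p = 11/28, and the value is (7)·(11/28) = 11/4.
For Player II: with q = P(L), equating A's and C's payoffs gives 17q − 10 = −11q + 11 ⇒ q = 3/4.

1/4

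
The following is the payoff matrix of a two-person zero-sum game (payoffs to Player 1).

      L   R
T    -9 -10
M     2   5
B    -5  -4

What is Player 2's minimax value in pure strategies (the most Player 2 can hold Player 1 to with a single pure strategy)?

Column maxima: L → 2, R → 5.
The smallest of these is 2.

2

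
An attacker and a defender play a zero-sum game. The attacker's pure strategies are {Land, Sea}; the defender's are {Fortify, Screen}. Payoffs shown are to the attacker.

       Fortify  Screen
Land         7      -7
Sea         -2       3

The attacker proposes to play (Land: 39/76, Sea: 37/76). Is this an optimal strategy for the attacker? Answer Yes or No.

No

Against Fortify this mix gives (39/76)·7 + (37/76)·(-2) = 199/76.
Against Screen this mix gives (39/76)·(-7) + (37/76)·3 = -81/38.
The defender will play Screen, holding the attacker to -81/38. Shifting weight toward the row that does better against Screen would raise this floor (the equalizing mix achieves 7/19 against both Screen and Fortify), so the proposed strategy is not optimal.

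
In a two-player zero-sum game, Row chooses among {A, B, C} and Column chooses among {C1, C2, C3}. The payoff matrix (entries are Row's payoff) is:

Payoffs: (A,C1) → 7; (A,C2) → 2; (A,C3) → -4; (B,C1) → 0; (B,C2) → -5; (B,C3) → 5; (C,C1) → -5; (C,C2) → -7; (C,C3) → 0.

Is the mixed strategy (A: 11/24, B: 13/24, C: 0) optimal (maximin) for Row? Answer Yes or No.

Against C1 this mix gives (11/24)·7 + (13/24)·0 = 77/24.
Against C2 this mix gives (11/24)·2 + (13/24)·(-5) = -43/24.
Against C3 this mix gives (11/24)·(-4) + (13/24)·5 = 7/8.
Column will play C2, holding Row to -43/24. Shifting weight toward the row that does better against C2 would raise this floor (the equalizing mix achieves -5/8 against both C2 and C3), so the proposed strategy is not optimal.

No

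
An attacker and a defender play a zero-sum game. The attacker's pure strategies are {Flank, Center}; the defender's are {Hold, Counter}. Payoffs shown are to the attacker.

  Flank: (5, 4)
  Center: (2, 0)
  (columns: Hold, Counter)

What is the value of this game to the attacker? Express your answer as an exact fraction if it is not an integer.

4

Row minima: Flank → 4, Center → 0; maximin = 4.
Column maxima: Hold → 5, Counter → 4; minimax = 4.
Since maximin = minimax = 4, there is a saddle point and the value is 4.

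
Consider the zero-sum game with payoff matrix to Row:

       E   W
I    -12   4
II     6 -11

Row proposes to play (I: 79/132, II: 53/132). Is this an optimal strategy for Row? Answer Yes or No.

Against E this mix gives (79/132)·(-12) + (53/132)·6 = -105/22.
Against W this mix gives (79/132)·4 + (53/132)·(-11) = -89/44.
Column will play E, holding Row to -105/22. Shifting weight toward the row that does better against E would raise this floor (the equalizing mix achieves -36/11 against both E and W), so the proposed strategy is not optimal.

No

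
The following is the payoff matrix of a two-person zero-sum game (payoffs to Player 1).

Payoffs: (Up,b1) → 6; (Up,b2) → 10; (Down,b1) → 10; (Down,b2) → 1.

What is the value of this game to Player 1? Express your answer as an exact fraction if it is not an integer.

94/13

Row minima: Up → 6, Down → 1; maximin = 6.
Column maxima: b1 → 10, b2 → 10; minimax = 10.
6 ≠ 10, so there is no saddle point; optimal play is mixed.
Let Player 1 play Up with probability p. Expected payoff against b1: 6p + 10(1−p) = −4p + 10; against b2: 10p + 1(1−p) = 9p + 1.
Setting these equal: −4p + 10 = 9p + 1 ⇒ −13p = -9 ⇒ p = 9/13, and the value is (-4)·(9/13) + 10 = 94/13.
For Player 2: with q = P(b1), equating Up's and Down's payoffs gives −4q + 10 = 9q + 1 ⇒ q = 9/13.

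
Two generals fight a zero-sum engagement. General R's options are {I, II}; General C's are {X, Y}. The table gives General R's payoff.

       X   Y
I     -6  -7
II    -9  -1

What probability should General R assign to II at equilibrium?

Row minima: I → -7, II → -9; maximin = -7.
Column maxima: X → -6, Y → -1; minimax = -6.
-7 ≠ -6, so there is no saddle point; optimal play is mixed.
Let General R play I with probability p. Expected payoff against X: (-6)p + (-9)(1−p) = 3p − 9; against Y: (-7)p + (-1)(1−p) = −6p − 1.
Setting these equal: 3p − 9 = −6p − 1 ⇒ 9p = 8 ⇒ p = 8/9, and the value is (3)·(8/9) − 9 = -19/3.
For General C: with q = P(X), equating I's and II's payoffs gives q − 7 = −8q − 1 ⇒ q = 2/3.

1/9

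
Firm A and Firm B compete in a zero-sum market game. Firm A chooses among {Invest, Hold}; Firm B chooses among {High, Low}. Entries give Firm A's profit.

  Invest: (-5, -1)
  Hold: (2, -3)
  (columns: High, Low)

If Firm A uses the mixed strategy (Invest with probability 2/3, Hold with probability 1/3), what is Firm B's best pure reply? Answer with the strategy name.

High

If Firm B plays High, Firm A's expected payoff is (2/3)·(-5) + (1/3)·2 = -8/3.
If Firm B plays Low, Firm A's expected payoff is (2/3)·(-1) + (1/3)·(-3) = -5/3.
Firm B minimizes Firm A's payoff; the smallest is -8/3, so the best response is High.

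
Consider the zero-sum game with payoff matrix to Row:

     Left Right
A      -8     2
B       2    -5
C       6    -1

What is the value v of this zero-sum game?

4/17

Row minima: A → -8, B → -5, C → -1; maximin = -1.
Column maxima: Left → 6, Right → 2; minimax = 2.
-1 ≠ 2, so there is no saddle point; optimal play is mixed.
B is strictly dominated by C, so Row never plays it.
On the remaining 2×2 (A, C vs Left, Right):
Let Row play A with probability p. Expected payoff against Left: (-8)p + 6(1−p) = −14p + 6; against Right: 2p + (-1)(1−p) = 3p − 1.
Setting these equal: −14p + 6 = 3p − 1 ⇒ −17p = -7 ⇒ p = 7/17, and the value is (-14)·(7/17) + 6 = 4/17.
For Column: with q = P(Left), equating A's and C's payoffs gives −10q + 2 = 7q − 1 ⇒ q = 3/17.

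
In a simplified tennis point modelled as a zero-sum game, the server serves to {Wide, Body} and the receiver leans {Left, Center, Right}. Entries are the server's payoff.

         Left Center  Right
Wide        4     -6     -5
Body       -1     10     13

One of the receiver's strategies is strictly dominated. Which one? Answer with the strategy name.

Right

Center holds the server's payoff strictly below Right in every row: -6 < -5, 10 < 13.
So Right is strictly dominated for the receiver.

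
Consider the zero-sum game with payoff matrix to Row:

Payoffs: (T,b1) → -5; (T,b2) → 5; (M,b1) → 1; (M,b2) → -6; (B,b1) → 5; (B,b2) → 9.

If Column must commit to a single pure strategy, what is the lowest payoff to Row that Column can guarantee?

Column maxima: b1 → 5, b2 → 9.
The smallest of these is 5.

5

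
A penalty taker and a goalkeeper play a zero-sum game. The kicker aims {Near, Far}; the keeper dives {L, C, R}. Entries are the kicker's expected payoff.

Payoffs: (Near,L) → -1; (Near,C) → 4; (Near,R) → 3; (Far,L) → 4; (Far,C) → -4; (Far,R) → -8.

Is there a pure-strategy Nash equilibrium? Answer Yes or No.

Row minima: Near → -1, Far → -8; maximin = -1.
Column maxima: L → 4, C → 4, R → 3; minimax = 3.
-1 ≠ 3, so no pure-strategy equilibrium exists.

No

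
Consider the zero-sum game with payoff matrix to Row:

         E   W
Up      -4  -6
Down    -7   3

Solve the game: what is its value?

Row minima: Up → -6, Down → -7; maximin = -6.
Column maxima: E → -4, W → 3; minimax = -4.
-6 ≠ -4, so there is no saddle point; optimal play is mixed.
Let Row play Up with probability p. Expected payoff against E: (-4)p + (-7)(1−p) = 3p − 7; against W: (-6)p + 3(1−p) = −9p + 3.
Setting these equal: 3p − 7 = −9p + 3 ⇒ 12p = 10 ⇒ p = 5/6, and the value is (3)·(5/6) − 7 = -9/2.
For Column: with q = P(E), equating Up's and Down's payoffs gives 2q − 6 = −10q + 3 ⇒ q = 3/4.

-9/2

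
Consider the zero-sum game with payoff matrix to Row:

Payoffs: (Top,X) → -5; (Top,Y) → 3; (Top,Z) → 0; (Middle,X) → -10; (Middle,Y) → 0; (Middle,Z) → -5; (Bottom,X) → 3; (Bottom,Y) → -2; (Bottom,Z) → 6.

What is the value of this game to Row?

Row minima: Top → -5, Middle → -10, Bottom → -2; maximin = -2.
Column maxima: X → 3, Y → 3, Z → 6; minimax = 3.
-2 ≠ 3, so there is no saddle point; optimal play is mixed.
Middle is strictly dominated by Top, so Row never plays it.
Z is strictly dominated by X (it gives Row strictly more in every row), so Column never plays it.
On the remaining 2×2 (Top, Bottom vs X, Y):
Let Row play Top with probability p. Expected payoff against X: (-5)p + 3(1−p) = −8p + 3; against Y: 3p + (-2)(1−p) = 5p − 2.
Setting these equal: −8p + 3 = 5p − 2 ⇒ −13p = -5 ⇒ p = 5/13, and the value is (-8)·(5/13) + 3 = -1/13.
For Column: with q = P(X), equating Top's and Bottom's payoffs gives −8q + 3 = 5q − 2 ⇒ q = 5/13.

-1/13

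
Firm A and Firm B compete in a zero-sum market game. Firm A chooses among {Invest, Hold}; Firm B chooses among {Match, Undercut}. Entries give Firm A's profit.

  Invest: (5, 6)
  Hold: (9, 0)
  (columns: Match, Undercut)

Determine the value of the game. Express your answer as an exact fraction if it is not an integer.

Row minima: Invest → 5, Hold → 0; maximin = 5.
Column maxima: Match → 9, Undercut → 6; minimax = 6.
5 ≠ 6, so there is no saddle point; optimal play is mixed.
Let Firm A play Invest with probability p. Expected payoff against Match: 5p + 9(1−p) = −4p + 9; against Undercut: 6p + 0(1−p) = 6p.
Setting these equal: −4p + 9 = 6p ⇒ −10p = -9 ⇒ p = 9/10, and the value is (-4)·(9/10) + 9 = 27/5.
For Firm B: with q = P(Match), equating Invest's and Hold's payoffs gives −q + 6 = 9q ⇒ q = 3/5.

27/5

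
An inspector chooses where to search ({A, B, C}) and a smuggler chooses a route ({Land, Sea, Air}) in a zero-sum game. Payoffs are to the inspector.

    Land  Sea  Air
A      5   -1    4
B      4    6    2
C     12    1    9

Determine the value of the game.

Row minima: A → -1, B → 2, C → 1; maximin = 2.
Column maxima: Land → 12, Sea → 6, Air → 9; minimax = 6.
2 ≠ 6, so there is no saddle point; optimal play is mixed.
A is strictly dominated by C, so the inspector never plays it.
Land is strictly dominated by Air (it gives the inspector strictly more in every row), so the smuggler never plays it.
On the remaining 2×2 (B, C vs Sea, Air):
Let the inspector play B with probability p. Expected payoff against Sea: 6p + 1(1−p) = 5p + 1; against Air: 2p + 9(1−p) = −7p + 9.
Setting these equal: 5p + 1 = −7p + 9 ⇒ 12p = 8 ⇒ p = 2/3, and the value is (5)·(2/3) + 1 = 13/3.
For the smuggler: with q = P(Sea), equating B's and C's payoffs gives 4q + 2 = −8q + 9 ⇒ q = 7/12.

13/3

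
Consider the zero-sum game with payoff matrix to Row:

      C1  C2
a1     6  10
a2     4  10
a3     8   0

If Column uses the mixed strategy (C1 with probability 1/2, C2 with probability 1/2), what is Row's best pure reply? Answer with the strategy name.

a1

Expected payoff of a1: (1/2)·6 + (1/2)·10 = 8.
Expected payoff of a2: (1/2)·4 + (1/2)·10 = 7.
Expected payoff of a3: (1/2)·8 + (1/2)·0 = 4.
The largest is 8, so Row's best response is a1.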